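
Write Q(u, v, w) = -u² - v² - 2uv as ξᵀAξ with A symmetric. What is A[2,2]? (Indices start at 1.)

The coefficient of v² in Q is -1, and that is exactly A[2,2].

-1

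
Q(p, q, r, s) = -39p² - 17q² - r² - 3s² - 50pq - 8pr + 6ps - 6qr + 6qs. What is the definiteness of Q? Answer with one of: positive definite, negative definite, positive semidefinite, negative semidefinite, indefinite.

negative semidefinite

The associated matrix is A = [[-39, -25, -4, 3], [-25, -17, -3, 3], [-4, -3, -1, 0], [3, 3, 0, -3]].
Congruent diagonalization of A (simultaneous row and column reduction) yields pivots -39, -38/39, -15/38, 0.
That gives 3 negative, 1 zero pivots.
Hence Q is negative semidefinite.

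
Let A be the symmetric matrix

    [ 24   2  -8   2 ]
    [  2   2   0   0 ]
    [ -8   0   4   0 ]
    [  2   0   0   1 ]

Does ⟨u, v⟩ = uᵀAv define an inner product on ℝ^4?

Congruent diagonalization of A (simultaneous row and column reduction) yields pivots 24, 11/6, 12/11, 1/3.
So there are 4 positive pivots.
Hence Q is positive definite.
⟨·,·⟩ is an inner product exactly when A is positive definite.

yes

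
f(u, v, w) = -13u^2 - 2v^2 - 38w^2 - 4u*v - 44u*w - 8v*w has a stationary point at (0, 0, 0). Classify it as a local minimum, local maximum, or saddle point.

local maximum

The Hessian at the origin is H = [[-26, -4, -44], [-4, -4, -8], [-44, -8, -76]].
Congruent diagonalization of H (simultaneous row and column reduction) yields pivots -26, -44/13, -12/11.
That gives 3 negative pivots.
H is negative definite, so the origin is a strict local maximum.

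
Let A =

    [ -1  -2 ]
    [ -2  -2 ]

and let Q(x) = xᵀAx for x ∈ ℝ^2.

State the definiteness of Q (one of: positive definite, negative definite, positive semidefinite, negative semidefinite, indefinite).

For the 2×2 matrix [[-1, -2], [-2, -2]]: det = -1·-2 − (-2)² = -2, trace = -3.
det < 0 so the eigenvalues have opposite signs; the form is indefinite.

indefinite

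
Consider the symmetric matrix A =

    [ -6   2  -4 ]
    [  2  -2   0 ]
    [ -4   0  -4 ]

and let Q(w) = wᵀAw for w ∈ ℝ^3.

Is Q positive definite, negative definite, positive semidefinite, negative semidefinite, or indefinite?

Congruent diagonalization of A (simultaneous row and column reduction) yields pivots -6, -4/3, 0.
That gives 2 negative, 1 zero pivots.
Hence Q is negative semidefinite.

negative semidefinite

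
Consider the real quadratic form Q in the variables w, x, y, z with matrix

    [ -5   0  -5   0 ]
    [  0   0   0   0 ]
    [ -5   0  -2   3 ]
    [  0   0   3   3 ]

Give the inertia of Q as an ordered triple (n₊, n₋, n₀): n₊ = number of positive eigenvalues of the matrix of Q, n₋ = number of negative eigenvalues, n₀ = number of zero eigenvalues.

(1, 1, 2)

Symmetric row and column elimination reduces A to a congruent diagonal form with pivots -5, 0, 3, 0.
That gives 1 positive, 1 negative, 2 zero pivots.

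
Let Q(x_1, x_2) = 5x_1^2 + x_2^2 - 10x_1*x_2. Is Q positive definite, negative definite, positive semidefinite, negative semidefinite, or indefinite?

Write A = [[5, -5], [-5, 1]].
Symmetric row and column elimination reduces A to a congruent diagonal form with pivots 5, -4.
So there are 1 positive, 1 negative pivots.
Hence Q is indefinite.

indefinite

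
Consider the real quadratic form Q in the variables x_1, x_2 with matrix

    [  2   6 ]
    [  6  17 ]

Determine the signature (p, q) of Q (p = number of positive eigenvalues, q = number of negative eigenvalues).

(1, 1)

Symmetric row and column elimination reduces A to a congruent diagonal form with pivots 2, -1.
That gives 1 positive, 1 negative pivots.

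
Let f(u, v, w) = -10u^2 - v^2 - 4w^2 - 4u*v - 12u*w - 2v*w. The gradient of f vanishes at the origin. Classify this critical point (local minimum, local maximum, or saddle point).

local maximum

The Hessian at the origin is H = [[-20, -4, -12], [-4, -2, -2], [-12, -2, -8]].
Congruent diagonalization of H (simultaneous row and column reduction) yields pivots -20, -6/5, -2/3.
That gives 3 negative pivots.
H is negative definite, so the origin is a strict local maximum.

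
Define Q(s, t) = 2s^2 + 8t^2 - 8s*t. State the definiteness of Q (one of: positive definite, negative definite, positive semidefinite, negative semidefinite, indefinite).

positive semidefinite

Write A = [[2, -4], [-4, 8]].
Congruent diagonalization of A (simultaneous row and column reduction) yields pivots 2, 0.
So there are 1 positive, 1 zero pivots.
Hence Q is positive semidefinite.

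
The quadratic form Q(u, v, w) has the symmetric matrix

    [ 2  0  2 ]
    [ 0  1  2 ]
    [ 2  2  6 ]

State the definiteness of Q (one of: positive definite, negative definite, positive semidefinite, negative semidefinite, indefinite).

positive semidefinite

Row-reducing A symmetrically gives the diagonal entries 2, 1, 0.
That gives 2 positive, 1 zero pivots.
Hence Q is positive semidefinite.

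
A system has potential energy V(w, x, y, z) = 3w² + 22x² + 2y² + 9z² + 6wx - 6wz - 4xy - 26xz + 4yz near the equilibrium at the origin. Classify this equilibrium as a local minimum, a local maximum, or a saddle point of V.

The Hessian at the origin is H = [[6, 6, 0, -6], [6, 44, -4, -26], [0, -4, 4, 4], [-6, -26, 4, 18]].
Applying the same elementary operations to the rows and columns of H produces a congruent diagonal matrix with entries 6, 38, 68/19, 8/17.
So there are 4 positive pivots.
H is positive definite, so the origin is a strict local minimum.

local minimum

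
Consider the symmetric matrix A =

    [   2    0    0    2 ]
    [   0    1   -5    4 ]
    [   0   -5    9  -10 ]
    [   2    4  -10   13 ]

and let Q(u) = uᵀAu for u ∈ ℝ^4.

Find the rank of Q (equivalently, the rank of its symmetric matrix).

An LDLᵀ factorisation of A has diagonal entries 2, 1, -16, 5/4.
Counting signs: 3 positive, 1 negative.
The rank is the number of nonzero pivots: 4.

4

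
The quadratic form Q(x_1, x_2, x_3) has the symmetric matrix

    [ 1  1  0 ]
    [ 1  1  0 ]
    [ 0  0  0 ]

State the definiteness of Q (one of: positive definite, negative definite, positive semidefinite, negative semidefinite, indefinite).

positive semidefinite

Applying the same elementary operations to the rows and columns of A produces a congruent diagonal matrix with entries 1, 0, 0.
Counting signs: 1 positive, 2 zero.
Hence Q is positive semidefinite.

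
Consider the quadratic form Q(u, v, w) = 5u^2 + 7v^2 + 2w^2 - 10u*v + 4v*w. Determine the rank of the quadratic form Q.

The associated matrix is A = [[5, -5, 0], [-5, 7, 2], [0, 2, 2]].
Congruent diagonalization of A (simultaneous row and column reduction) yields pivots 5, 2, 0.
That gives 2 positive, 1 zero pivots.
The rank is the number of nonzero pivots: 2.

2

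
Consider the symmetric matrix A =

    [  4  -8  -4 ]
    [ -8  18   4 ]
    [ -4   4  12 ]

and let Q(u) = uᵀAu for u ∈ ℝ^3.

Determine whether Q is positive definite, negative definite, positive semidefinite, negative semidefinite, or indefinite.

Applying the same elementary operations to the rows and columns of A produces a congruent diagonal matrix with entries 4, 2, 0.
That gives 2 positive, 1 zero pivots.
Hence Q is positive semidefinite.

positive semidefinite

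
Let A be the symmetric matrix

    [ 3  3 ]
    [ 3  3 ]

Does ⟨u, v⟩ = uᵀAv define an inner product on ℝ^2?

Symmetric row and column elimination reduces A to a congruent diagonal form with pivots 3, 0.
That gives 1 positive, 1 zero pivots.
Hence Q is positive semidefinite.
⟨·,·⟩ is an inner product exactly when A is positive definite.

no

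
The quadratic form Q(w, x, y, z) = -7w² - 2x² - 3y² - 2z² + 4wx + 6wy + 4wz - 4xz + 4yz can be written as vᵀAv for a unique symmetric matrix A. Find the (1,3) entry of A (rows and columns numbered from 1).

3

The coefficient of w·y in Q is 6. For a symmetric A this equals A[1,3] + A[3,1] = 2·A[1,3].
So A[1,3] = 6/2 = 3.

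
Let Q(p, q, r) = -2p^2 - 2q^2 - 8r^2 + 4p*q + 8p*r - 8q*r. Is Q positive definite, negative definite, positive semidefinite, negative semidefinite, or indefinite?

negative semidefinite

Write A = [[-2, 2, 4], [2, -2, -4], [4, -4, -8]].
Congruent diagonalization of A (simultaneous row and column reduction) yields pivots -2, 0, 0.
So there are 1 negative, 2 zero pivots.
Hence Q is negative semidefinite.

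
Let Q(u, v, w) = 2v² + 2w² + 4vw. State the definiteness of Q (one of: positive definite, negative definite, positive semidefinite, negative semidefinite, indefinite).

The associated matrix is A = [[0, 0, 0], [0, 2, 2], [0, 2, 2]].
Row-reducing A symmetrically gives the diagonal entries 0, 2, 0.
So there are 1 positive, 2 zero pivots.
Hence Q is positive semidefinite.

positive semidefinite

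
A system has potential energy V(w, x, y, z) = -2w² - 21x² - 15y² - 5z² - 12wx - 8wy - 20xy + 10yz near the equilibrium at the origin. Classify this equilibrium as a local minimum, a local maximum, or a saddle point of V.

local maximum

The Hessian at the origin is H = [[-4, -12, -8, 0], [-12, -42, -20, 0], [-8, -20, -30, 10], [0, 0, 10, -10]].
Applying the same elementary operations to the rows and columns of H produces a congruent diagonal matrix with entries -4, -6, -34/3, -20/17.
That gives 4 negative pivots.
H is negative definite, so the origin is a strict local maximum.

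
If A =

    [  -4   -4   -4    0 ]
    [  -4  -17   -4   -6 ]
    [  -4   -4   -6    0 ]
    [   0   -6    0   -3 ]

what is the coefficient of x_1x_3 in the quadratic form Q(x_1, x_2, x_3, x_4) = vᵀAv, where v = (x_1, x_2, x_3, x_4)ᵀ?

-8

The coefficient of x_1x_3 is A[1,3] + A[3,1] = 2·(-4) = -8.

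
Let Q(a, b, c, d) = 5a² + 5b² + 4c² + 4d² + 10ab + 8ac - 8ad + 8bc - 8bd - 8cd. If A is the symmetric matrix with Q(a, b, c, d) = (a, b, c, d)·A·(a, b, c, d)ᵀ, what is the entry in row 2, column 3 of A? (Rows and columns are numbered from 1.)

The coefficient of b·c in Q is 8. For a symmetric A this equals A[2,3] + A[3,2] = 2·A[2,3].
So A[2,3] = 8/2 = 4.

4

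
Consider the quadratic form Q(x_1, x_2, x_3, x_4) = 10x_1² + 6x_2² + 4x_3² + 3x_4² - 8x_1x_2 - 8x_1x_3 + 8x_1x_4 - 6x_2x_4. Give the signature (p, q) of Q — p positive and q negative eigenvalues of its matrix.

The symmetric matrix is A = [[10, -4, -4, 4], [-4, 6, 0, -3], [-4, 0, 4, 0], [4, -3, 0, 3]].
Row-reducing A symmetrically gives the diagonal entries 10, 22/5, 20/11, 3/10.
That gives 4 positive pivots.

(4, 0)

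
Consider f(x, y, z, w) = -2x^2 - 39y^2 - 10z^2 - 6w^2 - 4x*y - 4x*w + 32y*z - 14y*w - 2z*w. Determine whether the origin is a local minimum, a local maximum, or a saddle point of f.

local maximum

The Hessian at the origin is H = [[-4, -4, 0, -4], [-4, -78, 32, -14], [0, 32, -20, -2], [-4, -14, -2, -12]].
Applying the same elementary operations to the rows and columns of H produces a congruent diagonal matrix with entries -4, -74, -228/37, -3/19.
So there are 4 negative pivots.
H is negative definite, so the origin is a strict local maximum.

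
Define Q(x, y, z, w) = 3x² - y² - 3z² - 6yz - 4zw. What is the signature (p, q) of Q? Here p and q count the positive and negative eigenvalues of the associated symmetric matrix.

Write A = [[3, 0, 0, 0], [0, -1, -3, 0], [0, -3, -3, -2], [0, 0, -2, 0]].
Congruent diagonalization of A (simultaneous row and column reduction) yields pivots 3, -1, 6, -2/3.
That gives 2 positive, 2 negative pivots.

(2, 2)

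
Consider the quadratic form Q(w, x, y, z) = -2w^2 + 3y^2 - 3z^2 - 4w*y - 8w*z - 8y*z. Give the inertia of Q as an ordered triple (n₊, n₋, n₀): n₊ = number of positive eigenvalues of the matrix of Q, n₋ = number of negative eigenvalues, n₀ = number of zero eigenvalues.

Write A = [[-2, 0, -2, -4], [0, 0, 0, 0], [-2, 0, 3, -4], [-4, 0, -4, -3]].
Symmetric row and column elimination reduces A to a congruent diagonal form with pivots -2, 0, 5, 5.
So there are 2 positive, 1 negative, 1 zero pivots.

(2, 1, 1)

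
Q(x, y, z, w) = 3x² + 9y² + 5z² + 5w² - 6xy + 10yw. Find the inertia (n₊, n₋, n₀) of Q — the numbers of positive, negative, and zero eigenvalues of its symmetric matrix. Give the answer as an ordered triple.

(4, 0, 0)

The symmetric matrix is A = [[3, -3, 0, 0], [-3, 9, 0, 5], [0, 0, 5, 0], [0, 5, 0, 5]].
Row-reducing A symmetrically gives the diagonal entries 3, 6, 5, 5/6.
Counting signs: 4 positive.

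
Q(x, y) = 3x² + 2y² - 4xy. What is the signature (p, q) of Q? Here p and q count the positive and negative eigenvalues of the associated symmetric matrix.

The associated matrix is A = [[3, -2], [-2, 2]].
Row-reducing A symmetrically gives the diagonal entries 3, 2/3.
So there are 2 positive pivots.

(2, 0)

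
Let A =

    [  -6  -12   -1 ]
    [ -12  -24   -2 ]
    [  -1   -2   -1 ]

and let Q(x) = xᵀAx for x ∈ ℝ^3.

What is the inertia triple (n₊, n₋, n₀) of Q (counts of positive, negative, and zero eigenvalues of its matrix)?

(0, 2, 1)

Applying the same elementary operations to the rows and columns of A produces a congruent diagonal matrix with entries -6, 0, -5/6.
That gives 2 negative, 1 zero pivots.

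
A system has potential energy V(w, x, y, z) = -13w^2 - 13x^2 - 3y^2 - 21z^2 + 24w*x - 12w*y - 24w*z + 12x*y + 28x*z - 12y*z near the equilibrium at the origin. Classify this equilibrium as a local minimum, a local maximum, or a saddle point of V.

local maximum

The Hessian at the origin is H = [[-26, 24, -12, -24], [24, -26, 12, 28], [-12, 12, -6, -12], [-24, 28, -12, -42]].
An LDLᵀ factorisation of H has diagonal entries -26, -50/13, -6/25, -10.
Counting signs: 4 negative.
H is negative definite, so the origin is a strict local maximum.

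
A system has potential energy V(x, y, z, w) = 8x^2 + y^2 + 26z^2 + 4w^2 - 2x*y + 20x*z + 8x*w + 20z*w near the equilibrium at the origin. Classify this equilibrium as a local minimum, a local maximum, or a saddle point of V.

The Hessian at the origin is H = [[16, -2, 20, 8], [-2, 2, 0, 0], [20, 0, 52, 20], [8, 0, 20, 8]].
An LDLᵀ factorisation of H has diagonal entries 16, 7/4, 164/7, 12/41.
Counting signs: 4 positive.
H is positive definite, so the origin is a strict local minimum.

local minimum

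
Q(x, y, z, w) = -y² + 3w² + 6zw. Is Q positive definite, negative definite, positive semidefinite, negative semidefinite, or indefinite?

The symmetric matrix is A = [[0, 0, 0, 0], [0, -1, 0, 0], [0, 0, 0, 3], [0, 0, 3, 3]].
A is congruent to a diagonal matrix with 1 positive, 2 negative and 1 zero entries, so Q is indefinite.

indefinite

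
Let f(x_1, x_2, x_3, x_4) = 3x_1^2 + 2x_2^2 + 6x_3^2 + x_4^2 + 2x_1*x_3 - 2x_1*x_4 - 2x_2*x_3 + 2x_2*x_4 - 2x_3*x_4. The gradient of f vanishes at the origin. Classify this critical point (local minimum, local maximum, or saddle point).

local minimum

The Hessian at the origin is H = [[6, 0, 2, -2], [0, 4, -2, 2], [2, -2, 12, -2], [-2, 2, -2, 2]].
Congruent diagonalization of H (simultaneous row and column reduction) yields pivots 6, 4, 31/3, 10/31.
Counting signs: 4 positive.
H is positive definite, so the origin is a strict local minimum.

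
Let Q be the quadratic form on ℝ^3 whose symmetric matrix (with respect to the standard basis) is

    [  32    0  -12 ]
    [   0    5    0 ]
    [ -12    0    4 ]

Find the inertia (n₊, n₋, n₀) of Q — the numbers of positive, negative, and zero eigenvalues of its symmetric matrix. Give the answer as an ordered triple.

Congruent diagonalization of A (simultaneous row and column reduction) yields pivots 32, 5, -1/2.
Counting signs: 2 positive, 1 negative.

(2, 1, 0)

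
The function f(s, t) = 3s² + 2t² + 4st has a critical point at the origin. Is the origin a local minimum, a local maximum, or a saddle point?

local minimum

The Hessian at the origin is H = [[6, 4], [4, 4]].
det H = 6·4 − (4)² = 8 > 0 and H[1,1] = 6 > 0, so H is positive definite.
Therefore the origin is a local minimum.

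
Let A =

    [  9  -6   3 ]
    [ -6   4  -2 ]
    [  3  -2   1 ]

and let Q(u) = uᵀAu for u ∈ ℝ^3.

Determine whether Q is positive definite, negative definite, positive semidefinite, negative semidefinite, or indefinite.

Row-reducing A symmetrically gives the diagonal entries 9, 0, 0.
Counting signs: 1 positive, 2 zero.
Hence Q is positive semidefinite.

positive semidefinite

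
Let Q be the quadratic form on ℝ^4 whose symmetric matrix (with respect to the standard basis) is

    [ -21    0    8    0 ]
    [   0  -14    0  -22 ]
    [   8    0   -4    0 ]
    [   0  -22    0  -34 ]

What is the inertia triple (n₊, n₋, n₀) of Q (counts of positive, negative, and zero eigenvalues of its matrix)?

Symmetric row and column elimination reduces A to a congruent diagonal form with pivots -21, -14, -20/21, 4/7.
Counting signs: 1 positive, 3 negative.

(1, 3, 0)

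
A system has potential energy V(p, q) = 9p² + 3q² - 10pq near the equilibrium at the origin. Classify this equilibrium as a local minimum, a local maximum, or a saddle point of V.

local minimum

The Hessian at the origin is H = [[18, -10], [-10, 6]].
det H = 18·6 − (-10)² = 8 > 0 and H[1,1] = 18 > 0, so H is positive definite.
Therefore the origin is a local minimum.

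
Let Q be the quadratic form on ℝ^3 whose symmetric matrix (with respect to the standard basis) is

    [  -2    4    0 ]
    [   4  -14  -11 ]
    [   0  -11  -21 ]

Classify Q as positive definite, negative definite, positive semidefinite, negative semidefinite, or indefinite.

negative definite

Symmetric row and column elimination reduces A to a congruent diagonal form with pivots -2, -6, -5/6.
So there are 3 negative pivots.
Hence Q is negative definite.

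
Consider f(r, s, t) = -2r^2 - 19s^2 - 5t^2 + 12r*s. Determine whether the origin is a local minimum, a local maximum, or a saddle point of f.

local maximum

The Hessian at the origin is H = [[-4, 12, 0], [12, -38, 0], [0, 0, -10]].
An LDLᵀ factorisation of H has diagonal entries -4, -2, -10.
Counting signs: 3 negative.
H is negative definite, so the origin is a strict local maximum.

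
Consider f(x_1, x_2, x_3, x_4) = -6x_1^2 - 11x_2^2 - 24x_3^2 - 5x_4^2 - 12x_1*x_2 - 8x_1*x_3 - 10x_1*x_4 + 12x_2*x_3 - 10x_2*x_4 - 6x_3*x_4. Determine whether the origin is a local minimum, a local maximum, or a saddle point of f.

The Hessian at the origin is H = [[-12, -12, -8, -10], [-12, -22, 12, -10], [-8, 12, -48, -6], [-10, -10, -6, -10]].
Row-reducing H symmetrically gives the diagonal entries -12, -10, -8/3, -3/2.
So there are 4 negative pivots.
H is negative definite, so the origin is a strict local maximum.

local maximum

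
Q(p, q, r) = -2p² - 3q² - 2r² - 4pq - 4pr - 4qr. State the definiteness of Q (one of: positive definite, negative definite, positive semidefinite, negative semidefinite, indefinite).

Write A = [[-2, -2, -2], [-2, -3, -2], [-2, -2, -2]].
Symmetric row and column elimination reduces A to a congruent diagonal form with pivots -2, -1, 0.
Counting signs: 2 negative, 1 zero.
Hence Q is negative semidefinite.

negative semidefinite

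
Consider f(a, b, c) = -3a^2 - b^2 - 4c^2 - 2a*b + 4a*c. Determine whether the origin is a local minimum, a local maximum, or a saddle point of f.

local maximum

The Hessian at the origin is H = [[-6, -2, 4], [-2, -2, 0], [4, 0, -8]].
Congruent diagonalization of H (simultaneous row and column reduction) yields pivots -6, -4/3, -4.
Counting signs: 3 negative.
H is negative definite, so the origin is a strict local maximum.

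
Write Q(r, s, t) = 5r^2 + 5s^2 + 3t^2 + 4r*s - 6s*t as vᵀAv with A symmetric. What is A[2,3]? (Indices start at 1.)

The coefficient of s·t in Q is -6. For a symmetric A this equals A[2,3] + A[3,2] = 2·A[2,3].
So A[2,3] = -6/2 = -3.

-3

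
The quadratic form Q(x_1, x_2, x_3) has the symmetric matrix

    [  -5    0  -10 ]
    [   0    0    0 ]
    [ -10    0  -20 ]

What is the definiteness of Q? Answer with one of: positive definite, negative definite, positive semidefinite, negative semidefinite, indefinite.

Symmetric row and column elimination reduces A to a congruent diagonal form with pivots -5, 0, 0.
That gives 1 negative, 2 zero pivots.
Hence Q is negative semidefinite.

negative semidefinite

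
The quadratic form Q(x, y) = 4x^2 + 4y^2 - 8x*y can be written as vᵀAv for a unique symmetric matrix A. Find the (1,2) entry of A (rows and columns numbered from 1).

The coefficient of x·y in Q is -8. For a symmetric A this equals A[1,2] + A[2,1] = 2·A[1,2].
So A[1,2] = -8/2 = -4.

-4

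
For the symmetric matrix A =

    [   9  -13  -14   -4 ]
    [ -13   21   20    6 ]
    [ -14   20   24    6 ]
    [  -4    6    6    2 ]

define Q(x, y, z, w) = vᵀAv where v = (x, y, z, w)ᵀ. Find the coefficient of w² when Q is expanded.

The coefficient of w² is the diagonal entry A[4,4] = 2.

2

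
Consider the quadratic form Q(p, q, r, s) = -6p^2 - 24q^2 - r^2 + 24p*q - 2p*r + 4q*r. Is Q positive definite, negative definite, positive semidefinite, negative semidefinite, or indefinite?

negative semidefinite

The associated matrix is A = [[-6, 12, -1, 0], [12, -24, 2, 0], [-1, 2, -1, 0], [0, 0, 0, 0]].
Congruent diagonalization of A (simultaneous row and column reduction) yields pivots -6, 0, -5/6, 0.
So there are 2 negative, 2 zero pivots.
Hence Q is negative semidefinite.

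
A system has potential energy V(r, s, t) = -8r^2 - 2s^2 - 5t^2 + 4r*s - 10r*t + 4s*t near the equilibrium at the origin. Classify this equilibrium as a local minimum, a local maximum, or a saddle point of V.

local maximum

The Hessian at the origin is H = [[-16, 4, -10], [4, -4, 4], [-10, 4, -10]].
Congruent diagonalization of H (simultaneous row and column reduction) yields pivots -16, -3, -3.
That gives 3 negative pivots.
H is negative definite, so the origin is a strict local maximum.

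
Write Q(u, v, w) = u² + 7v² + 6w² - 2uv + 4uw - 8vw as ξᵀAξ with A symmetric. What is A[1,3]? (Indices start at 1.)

The coefficient of u·w in Q is 4. For a symmetric A this equals A[1,3] + A[3,1] = 2·A[1,3].
So A[1,3] = 4/2 = 2.

2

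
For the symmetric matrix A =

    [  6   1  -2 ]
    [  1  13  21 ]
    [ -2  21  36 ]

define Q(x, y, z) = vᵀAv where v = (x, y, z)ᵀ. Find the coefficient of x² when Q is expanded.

The coefficient of x² is the diagonal entry A[1,1] = 6.

6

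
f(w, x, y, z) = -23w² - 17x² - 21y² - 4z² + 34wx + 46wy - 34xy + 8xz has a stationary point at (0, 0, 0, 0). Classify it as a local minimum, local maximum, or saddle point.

The Hessian at the origin is H = [[-46, 34, 46, 0], [34, -34, -34, 8], [46, -34, -42, 0], [0, 8, 0, -8]].
Applying the same elementary operations to the rows and columns of H produces a congruent diagonal matrix with entries -46, -204/23, 4, -40/51.
So there are 1 positive, 3 negative pivots.
H is indefinite, so the origin is a saddle point.

saddle point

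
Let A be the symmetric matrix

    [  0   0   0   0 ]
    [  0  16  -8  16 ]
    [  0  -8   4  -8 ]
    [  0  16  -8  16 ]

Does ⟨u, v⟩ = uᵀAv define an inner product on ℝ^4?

Congruent diagonalization of A (simultaneous row and column reduction) yields pivots 0, 16, 0, 0.
That gives 1 positive, 3 zero pivots.
Hence Q is positive semidefinite.
⟨·,·⟩ is an inner product exactly when A is positive definite.

no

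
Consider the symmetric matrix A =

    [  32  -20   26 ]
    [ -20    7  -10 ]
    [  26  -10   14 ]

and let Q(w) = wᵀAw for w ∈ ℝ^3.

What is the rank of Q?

3

An LDLᵀ factorisation of A has diagonal entries 32, -11/2, -1/44.
That gives 1 positive, 2 negative pivots.
The rank is the number of nonzero pivots: 3.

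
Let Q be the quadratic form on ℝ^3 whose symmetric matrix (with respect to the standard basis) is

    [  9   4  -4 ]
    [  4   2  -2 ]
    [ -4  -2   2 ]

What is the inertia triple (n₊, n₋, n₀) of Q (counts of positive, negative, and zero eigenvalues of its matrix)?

(2, 0, 1)

Congruent diagonalization of A (simultaneous row and column reduction) yields pivots 9, 2/9, 0.
Counting signs: 2 positive, 1 zero.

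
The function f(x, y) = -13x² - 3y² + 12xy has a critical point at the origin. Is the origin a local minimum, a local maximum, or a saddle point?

The Hessian at the origin is H = [[-26, 12], [12, -6]].
det H = -26·-6 − (12)² = 12 > 0 and H[1,1] = -26 < 0, so H is negative definite.
Therefore the origin is a local maximum.

local maximum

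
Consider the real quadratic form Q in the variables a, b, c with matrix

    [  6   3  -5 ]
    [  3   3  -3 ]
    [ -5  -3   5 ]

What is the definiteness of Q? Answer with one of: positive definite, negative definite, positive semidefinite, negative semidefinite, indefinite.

Leading principal minors: Δ_1 = 6, Δ_2 = 9, Δ_3 = 6.
All leading principal minors are positive, so by Sylvester's criterion Q is positive definite.

positive definite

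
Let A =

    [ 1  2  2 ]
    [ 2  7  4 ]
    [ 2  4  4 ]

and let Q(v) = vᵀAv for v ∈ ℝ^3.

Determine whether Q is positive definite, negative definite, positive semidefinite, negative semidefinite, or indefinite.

Congruent diagonalization of A (simultaneous row and column reduction) yields pivots 1, 3, 0.
Counting signs: 2 positive, 1 zero.
Hence Q is positive semidefinite.

positive semidefinite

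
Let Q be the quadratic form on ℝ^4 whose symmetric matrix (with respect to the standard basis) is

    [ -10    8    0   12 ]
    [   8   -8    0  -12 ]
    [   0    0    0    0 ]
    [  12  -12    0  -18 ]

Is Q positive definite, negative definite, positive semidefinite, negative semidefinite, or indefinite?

negative semidefinite

Congruent diagonalization of A (simultaneous row and column reduction) yields pivots -10, -8/5, 0, 0.
That gives 2 negative, 2 zero pivots.
Hence Q is negative semidefinite.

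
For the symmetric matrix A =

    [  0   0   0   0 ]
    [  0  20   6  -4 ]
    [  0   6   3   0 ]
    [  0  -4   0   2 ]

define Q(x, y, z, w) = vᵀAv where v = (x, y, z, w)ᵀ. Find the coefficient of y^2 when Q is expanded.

20

The coefficient of y^2 is the diagonal entry A[2,2] = 20.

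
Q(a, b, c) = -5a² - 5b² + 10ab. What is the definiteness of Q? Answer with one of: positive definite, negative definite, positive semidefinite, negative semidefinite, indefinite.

Write A = [[-5, 5, 0], [5, -5, 0], [0, 0, 0]].
Congruent diagonalization of A (simultaneous row and column reduction) yields pivots -5, 0, 0.
So there are 1 negative, 2 zero pivots.
Hence Q is negative semidefinite.

negative semidefinite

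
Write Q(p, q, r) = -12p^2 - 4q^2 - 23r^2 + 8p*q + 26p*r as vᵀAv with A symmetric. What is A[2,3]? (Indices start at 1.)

The coefficient of q·r in Q is 0. For a symmetric A this equals A[2,3] + A[3,2] = 2·A[2,3].
So A[2,3] = 0/2 = 0.

0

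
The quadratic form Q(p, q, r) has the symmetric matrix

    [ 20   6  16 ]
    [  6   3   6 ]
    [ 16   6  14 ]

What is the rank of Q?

Congruent diagonalization of A (simultaneous row and column reduction) yields pivots 20, 6/5, 0.
That gives 2 positive, 1 zero pivots.
The rank is the number of nonzero pivots: 2.

2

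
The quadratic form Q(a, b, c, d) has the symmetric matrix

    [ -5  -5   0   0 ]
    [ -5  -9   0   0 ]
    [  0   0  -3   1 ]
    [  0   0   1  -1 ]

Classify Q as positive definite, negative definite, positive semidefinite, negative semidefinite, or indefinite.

negative definite

Leading principal minors: Δ_1 = -5, Δ_2 = 20, Δ_3 = -60, Δ_4 = 40.
The signs alternate starting with Δ_1 < 0, so by Sylvester's criterion Q is negative definite.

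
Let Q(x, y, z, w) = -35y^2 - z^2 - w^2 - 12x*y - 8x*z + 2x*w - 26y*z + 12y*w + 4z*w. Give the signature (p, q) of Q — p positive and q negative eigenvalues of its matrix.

(2, 2)

The symmetric matrix is A = [[0, -6, -4, 1], [-6, -35, -13, 6], [-4, -13, -1, 2], [1, 6, 2, -1]].
By Sylvester's law of inertia any congruent diagonalization of A has 2 positive, 2 negative and 0 zero entries.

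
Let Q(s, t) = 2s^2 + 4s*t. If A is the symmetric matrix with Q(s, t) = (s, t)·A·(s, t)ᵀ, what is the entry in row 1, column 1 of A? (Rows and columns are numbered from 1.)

The coefficient of s^2 in Q is 2, and that is exactly A[1,1].

2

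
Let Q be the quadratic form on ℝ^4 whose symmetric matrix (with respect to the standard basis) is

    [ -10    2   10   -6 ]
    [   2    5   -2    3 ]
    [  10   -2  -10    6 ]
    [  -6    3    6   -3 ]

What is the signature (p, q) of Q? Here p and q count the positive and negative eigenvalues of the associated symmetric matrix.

(1, 1)

Symmetric row and column elimination reduces A to a congruent diagonal form with pivots -10, 27/5, 0, 0.
Counting signs: 1 positive, 1 negative, 2 zero.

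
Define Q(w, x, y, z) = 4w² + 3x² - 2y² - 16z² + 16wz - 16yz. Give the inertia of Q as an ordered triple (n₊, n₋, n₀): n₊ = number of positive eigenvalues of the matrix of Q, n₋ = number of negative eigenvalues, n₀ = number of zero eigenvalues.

(2, 1, 1)

Write A = [[4, 0, 0, 8], [0, 3, 0, 0], [0, 0, -2, -8], [8, 0, -8, -16]].
Congruent diagonalization of A (simultaneous row and column reduction) yields pivots 4, 3, -2, 0.
That gives 2 positive, 1 negative, 1 zero pivots.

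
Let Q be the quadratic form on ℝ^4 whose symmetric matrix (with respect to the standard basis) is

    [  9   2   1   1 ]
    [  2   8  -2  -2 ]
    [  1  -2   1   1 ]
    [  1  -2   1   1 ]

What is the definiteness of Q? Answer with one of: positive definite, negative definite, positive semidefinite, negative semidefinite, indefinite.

positive semidefinite

Applying the same elementary operations to the rows and columns of A produces a congruent diagonal matrix with entries 9, 68/9, 4/17, 0.
So there are 3 positive, 1 zero pivots.
Hence Q is positive semidefinite.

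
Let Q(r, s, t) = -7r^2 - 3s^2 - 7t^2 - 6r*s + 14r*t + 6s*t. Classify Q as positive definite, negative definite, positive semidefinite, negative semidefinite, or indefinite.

The associated matrix is A = [[-7, -3, 7], [-3, -3, 3], [7, 3, -7]].
Congruent diagonalization of A (simultaneous row and column reduction) yields pivots -7, -12/7, 0.
Counting signs: 2 negative, 1 zero.
Hence Q is negative semidefinite.

negative semidefinite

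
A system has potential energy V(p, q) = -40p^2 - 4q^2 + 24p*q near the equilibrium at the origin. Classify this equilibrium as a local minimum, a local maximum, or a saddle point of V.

local maximum

The Hessian at the origin is H = [[-80, 24], [24, -8]].
det H = -80·-8 − (24)² = 64 > 0 and H[1,1] = -80 < 0, so H is negative definite.
Therefore the origin is a local maximum.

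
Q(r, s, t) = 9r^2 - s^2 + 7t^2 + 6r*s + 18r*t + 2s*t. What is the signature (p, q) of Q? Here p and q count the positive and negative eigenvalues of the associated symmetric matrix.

The associated matrix is A = [[9, 3, 9], [3, -1, 1], [9, 1, 7]].
Row-reducing A symmetrically gives the diagonal entries 9, -2, 0.
Counting signs: 1 positive, 1 negative, 1 zero.

(1, 1)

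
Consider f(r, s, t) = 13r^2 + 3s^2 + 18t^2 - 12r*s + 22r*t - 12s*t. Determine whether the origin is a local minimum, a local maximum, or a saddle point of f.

local minimum

The Hessian at the origin is H = [[26, -12, 22], [-12, 6, -12], [22, -12, 36]].
Congruent diagonalization of H (simultaneous row and column reduction) yields pivots 26, 6/13, 10.
Counting signs: 3 positive.
H is positive definite, so the origin is a strict local minimum.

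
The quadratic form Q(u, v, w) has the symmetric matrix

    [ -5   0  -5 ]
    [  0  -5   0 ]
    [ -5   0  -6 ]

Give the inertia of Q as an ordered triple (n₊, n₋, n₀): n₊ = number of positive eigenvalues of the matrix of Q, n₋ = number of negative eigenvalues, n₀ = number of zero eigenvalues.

(0, 3, 0)

Congruent diagonalization of A (simultaneous row and column reduction) yields pivots -5, -5, -1.
Counting signs: 3 negative.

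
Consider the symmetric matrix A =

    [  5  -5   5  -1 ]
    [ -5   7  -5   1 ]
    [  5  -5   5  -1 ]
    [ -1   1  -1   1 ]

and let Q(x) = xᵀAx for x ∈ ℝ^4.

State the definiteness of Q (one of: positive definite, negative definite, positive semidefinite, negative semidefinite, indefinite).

Applying the same elementary operations to the rows and columns of A produces a congruent diagonal matrix with entries 5, 2, 0, 4/5.
Counting signs: 3 positive, 1 zero.
Hence Q is positive semidefinite.

positive semidefinite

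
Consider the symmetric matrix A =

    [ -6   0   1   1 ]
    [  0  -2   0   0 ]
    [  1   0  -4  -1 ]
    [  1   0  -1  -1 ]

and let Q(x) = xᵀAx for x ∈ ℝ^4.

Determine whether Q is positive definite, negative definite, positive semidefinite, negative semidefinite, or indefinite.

negative definite

An LDLᵀ factorisation of A has diagonal entries -6, -2, -23/6, -15/23.
So there are 4 negative pivots.
Hence Q is negative definite.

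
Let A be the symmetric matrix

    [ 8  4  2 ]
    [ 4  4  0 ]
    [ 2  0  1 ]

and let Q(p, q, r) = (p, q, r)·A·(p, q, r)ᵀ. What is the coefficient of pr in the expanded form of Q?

The coefficient of pr is A[1,3] + A[3,1] = 2·2 = 4.

4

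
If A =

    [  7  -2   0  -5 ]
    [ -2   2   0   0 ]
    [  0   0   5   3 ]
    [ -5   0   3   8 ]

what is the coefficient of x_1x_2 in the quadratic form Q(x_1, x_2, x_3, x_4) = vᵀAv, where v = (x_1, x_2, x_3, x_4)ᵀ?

The coefficient of x_1x_2 is A[1,2] + A[2,1] = 2·(-2) = -4.

-4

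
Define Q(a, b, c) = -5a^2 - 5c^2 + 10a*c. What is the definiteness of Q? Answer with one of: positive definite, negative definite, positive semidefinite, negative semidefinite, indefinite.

The symmetric matrix is A = [[-5, 0, 5], [0, 0, 0], [5, 0, -5]].
Row-reducing A symmetrically gives the diagonal entries -5, 0, 0.
So there are 1 negative, 2 zero pivots.
Hence Q is negative semidefinite.

negative semidefinite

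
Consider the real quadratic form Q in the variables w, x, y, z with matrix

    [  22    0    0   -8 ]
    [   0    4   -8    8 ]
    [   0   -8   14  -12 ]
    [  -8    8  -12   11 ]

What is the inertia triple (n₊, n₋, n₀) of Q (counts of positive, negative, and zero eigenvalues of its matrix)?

Applying the same elementary operations to the rows and columns of A produces a congruent diagonal matrix with entries 22, 4, -2, 1/11.
That gives 3 positive, 1 negative pivots.

(3, 1, 0)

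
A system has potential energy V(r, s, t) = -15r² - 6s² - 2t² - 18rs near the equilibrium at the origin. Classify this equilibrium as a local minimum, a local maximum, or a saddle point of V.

local maximum

The Hessian at the origin is H = [[-30, -18, 0], [-18, -12, 0], [0, 0, -4]].
Congruent diagonalization of H (simultaneous row and column reduction) yields pivots -30, -6/5, -4.
So there are 3 negative pivots.
H is negative definite, so the origin is a strict local maximum.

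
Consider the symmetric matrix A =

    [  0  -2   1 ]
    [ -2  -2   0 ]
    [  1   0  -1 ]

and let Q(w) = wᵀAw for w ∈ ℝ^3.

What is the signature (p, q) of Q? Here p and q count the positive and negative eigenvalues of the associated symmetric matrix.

By Sylvester's law of inertia any congruent diagonalization of A has 1 positive, 2 negative and 0 zero entries.

(1, 2)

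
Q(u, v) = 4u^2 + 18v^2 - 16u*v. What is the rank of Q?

The symmetric matrix is A = [[4, -8], [-8, 18]].
Row-reducing A symmetrically gives the diagonal entries 4, 2.
So there are 2 positive pivots.
The rank is the number of nonzero pivots: 2.

2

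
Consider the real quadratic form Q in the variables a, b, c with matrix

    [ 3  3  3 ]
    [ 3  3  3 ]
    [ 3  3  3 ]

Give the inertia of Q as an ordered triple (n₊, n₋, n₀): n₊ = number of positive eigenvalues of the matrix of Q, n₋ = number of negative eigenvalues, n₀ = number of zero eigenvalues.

(1, 0, 2)

Congruent diagonalization of A (simultaneous row and column reduction) yields pivots 3, 0, 0.
Counting signs: 1 positive, 2 zero.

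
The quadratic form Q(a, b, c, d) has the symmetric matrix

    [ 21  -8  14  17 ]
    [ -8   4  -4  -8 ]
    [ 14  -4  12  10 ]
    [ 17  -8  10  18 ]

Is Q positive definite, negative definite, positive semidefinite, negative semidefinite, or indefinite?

positive definite

Applying the same elementary operations to the rows and columns of A produces a congruent diagonal matrix with entries 21, 20/21, 4/5, 1.
So there are 4 positive pivots.
Hence Q is positive definite.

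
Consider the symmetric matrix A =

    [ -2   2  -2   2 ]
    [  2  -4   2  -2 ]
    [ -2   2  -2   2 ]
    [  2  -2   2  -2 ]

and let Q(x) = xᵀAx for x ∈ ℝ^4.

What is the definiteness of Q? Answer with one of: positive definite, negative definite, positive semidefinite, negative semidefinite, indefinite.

negative semidefinite

Symmetric row and column elimination reduces A to a congruent diagonal form with pivots -2, -2, 0, 0.
So there are 2 negative, 2 zero pivots.
Hence Q is negative semidefinite.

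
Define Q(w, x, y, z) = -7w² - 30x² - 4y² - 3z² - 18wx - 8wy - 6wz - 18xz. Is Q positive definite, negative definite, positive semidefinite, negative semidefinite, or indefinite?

negative semidefinite

The symmetric matrix is A = [[-7, -9, -4, -3], [-9, -30, 0, -9], [-4, 0, -4, 0], [-3, -9, 0, -3]].
Applying the same elementary operations to the rows and columns of A produces a congruent diagonal matrix with entries -7, -129/7, -12/43, 0.
That gives 3 negative, 1 zero pivots.
Hence Q is negative semidefinite.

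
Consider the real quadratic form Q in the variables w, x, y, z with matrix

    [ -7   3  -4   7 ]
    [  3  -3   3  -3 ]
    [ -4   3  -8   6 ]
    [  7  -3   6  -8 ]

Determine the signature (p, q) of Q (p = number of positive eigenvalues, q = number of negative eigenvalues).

(0, 4)

Applying the same elementary operations to the rows and columns of A produces a congruent diagonal matrix with entries -7, -12/7, -19/4, -3/19.
So there are 4 negative pivots.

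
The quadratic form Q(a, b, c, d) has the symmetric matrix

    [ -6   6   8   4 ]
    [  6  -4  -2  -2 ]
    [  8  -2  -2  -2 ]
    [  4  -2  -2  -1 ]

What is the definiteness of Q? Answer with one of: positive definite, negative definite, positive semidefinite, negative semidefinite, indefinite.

Symmetric row and column elimination reduces A to a congruent diagonal form with pivots -6, 2, -28/3, 3/7.
Counting signs: 2 positive, 2 negative.
Hence Q is indefinite.

indefinite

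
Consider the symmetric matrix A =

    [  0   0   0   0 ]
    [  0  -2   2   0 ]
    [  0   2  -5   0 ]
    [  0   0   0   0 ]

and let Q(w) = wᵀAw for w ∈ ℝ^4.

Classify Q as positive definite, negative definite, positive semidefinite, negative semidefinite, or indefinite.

Congruent diagonalization of A (simultaneous row and column reduction) yields pivots 0, -2, -3, 0.
So there are 2 negative, 2 zero pivots.
Hence Q is negative semidefinite.

negative semidefinite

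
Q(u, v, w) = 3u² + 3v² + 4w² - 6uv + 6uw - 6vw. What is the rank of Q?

The symmetric matrix is A = [[3, -3, 3], [-3, 3, -3], [3, -3, 4]].
Congruent diagonalization of A (simultaneous row and column reduction) yields pivots 3, 0, 1.
So there are 2 positive, 1 zero pivots.
The rank is the number of nonzero pivots: 2.

2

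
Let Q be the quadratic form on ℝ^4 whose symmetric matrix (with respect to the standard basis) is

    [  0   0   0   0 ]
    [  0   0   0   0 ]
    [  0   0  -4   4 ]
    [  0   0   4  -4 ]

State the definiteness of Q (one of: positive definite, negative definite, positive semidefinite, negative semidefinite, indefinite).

negative semidefinite

Row-reducing A symmetrically gives the diagonal entries 0, 0, -4, 0.
That gives 1 negative, 3 zero pivots.
Hence Q is negative semidefinite.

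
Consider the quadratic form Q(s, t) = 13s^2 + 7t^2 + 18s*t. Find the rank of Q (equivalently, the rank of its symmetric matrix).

2

Write A = [[13, 9], [9, 7]].
Congruent diagonalization of A (simultaneous row and column reduction) yields pivots 13, 10/13.
That gives 2 positive pivots.
The rank is the number of nonzero pivots: 2.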